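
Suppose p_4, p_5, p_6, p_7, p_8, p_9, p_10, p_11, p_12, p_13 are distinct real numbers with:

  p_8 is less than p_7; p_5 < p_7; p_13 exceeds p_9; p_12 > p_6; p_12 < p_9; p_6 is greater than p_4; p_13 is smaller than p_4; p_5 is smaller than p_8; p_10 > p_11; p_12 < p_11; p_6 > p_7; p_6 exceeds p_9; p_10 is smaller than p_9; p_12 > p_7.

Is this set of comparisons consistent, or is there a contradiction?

We have p_6 < p_12 stated directly, yet also p_12 < p_11 < p_10 < p_9 < p_13 < p_4 < p_6 by chaining the others — so p_12 < p_6. Contradiction.

inconsistent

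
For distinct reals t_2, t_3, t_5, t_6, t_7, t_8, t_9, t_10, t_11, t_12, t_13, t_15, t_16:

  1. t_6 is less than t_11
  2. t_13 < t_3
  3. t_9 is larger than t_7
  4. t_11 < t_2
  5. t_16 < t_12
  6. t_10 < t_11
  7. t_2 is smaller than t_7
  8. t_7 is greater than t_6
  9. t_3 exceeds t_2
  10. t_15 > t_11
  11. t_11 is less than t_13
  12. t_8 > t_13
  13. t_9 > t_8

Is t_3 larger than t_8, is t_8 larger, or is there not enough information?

undetermined

Following every chain through t_3: below t_3 we get t_10, t_6, t_11, t_13, t_2.
t_8 is not reached, and no chain runs the other way from t_8 to t_3.
So the given relations leave the order of t_3 and t_8 undetermined.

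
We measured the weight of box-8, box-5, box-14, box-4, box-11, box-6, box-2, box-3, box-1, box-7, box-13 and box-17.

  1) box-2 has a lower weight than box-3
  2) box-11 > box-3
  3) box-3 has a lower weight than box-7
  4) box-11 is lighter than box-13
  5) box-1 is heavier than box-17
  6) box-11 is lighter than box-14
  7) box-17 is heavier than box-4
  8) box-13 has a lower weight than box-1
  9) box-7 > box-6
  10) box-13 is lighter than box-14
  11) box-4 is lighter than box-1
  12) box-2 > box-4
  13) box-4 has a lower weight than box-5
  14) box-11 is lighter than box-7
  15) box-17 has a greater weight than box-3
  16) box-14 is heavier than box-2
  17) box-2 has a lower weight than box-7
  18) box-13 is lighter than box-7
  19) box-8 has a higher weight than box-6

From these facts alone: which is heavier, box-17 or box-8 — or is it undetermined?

undetermined

Following every chain through box-17: above box-17 we get box-1; below box-17 we get box-4, box-2, box-3.
box-8 is not reached, and no chain runs the other way from box-8 to box-17.
So the given relations leave the order of box-17 and box-8 undetermined.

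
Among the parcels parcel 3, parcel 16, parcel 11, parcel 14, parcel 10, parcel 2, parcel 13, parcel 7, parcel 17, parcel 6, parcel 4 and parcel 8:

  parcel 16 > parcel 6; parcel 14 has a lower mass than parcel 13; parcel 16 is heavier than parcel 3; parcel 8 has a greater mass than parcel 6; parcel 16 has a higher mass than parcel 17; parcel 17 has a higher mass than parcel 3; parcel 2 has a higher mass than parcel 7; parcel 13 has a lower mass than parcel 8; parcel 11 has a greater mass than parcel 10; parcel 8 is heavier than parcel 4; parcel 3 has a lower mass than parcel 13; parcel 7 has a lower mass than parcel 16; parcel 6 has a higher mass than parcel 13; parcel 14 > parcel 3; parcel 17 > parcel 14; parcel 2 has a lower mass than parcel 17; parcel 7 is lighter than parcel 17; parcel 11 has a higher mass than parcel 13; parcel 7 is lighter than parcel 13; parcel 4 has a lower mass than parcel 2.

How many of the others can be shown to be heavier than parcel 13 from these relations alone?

The elements the relations force above parcel 13 are parcel 11, parcel 6, parcel 8, parcel 16 — no chain reaches any other.
That is 4.

4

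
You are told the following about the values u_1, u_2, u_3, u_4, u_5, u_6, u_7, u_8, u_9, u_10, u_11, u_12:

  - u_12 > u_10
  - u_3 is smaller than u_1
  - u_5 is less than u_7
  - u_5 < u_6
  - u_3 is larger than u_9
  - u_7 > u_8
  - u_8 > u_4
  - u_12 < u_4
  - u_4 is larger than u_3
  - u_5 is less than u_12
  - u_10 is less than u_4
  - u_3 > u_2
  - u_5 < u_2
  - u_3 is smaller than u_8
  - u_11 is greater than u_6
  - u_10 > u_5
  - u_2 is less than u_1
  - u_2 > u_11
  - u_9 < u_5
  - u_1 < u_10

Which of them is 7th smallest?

Chaining the given pairs: u_9 < u_5 < u_6 < u_11 < u_2 < u_3 < u_1 < u_10 < u_12 < u_4 < u_8 < u_7.
The 7th smallest is u_1.

u_1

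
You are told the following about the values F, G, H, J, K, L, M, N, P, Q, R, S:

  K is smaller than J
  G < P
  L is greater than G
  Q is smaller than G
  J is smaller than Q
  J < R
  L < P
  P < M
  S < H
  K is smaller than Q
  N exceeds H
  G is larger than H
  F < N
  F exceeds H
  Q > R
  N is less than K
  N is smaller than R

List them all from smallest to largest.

S < H < F < N < K < J < R < Q < G < L < P < M

Each adjacent pair is fixed by a given relation: S < H; H < F; F < N; N < K; K < J; J < R; R < Q; Q < G; G < L; L < P; P < M. Chaining them end to end gives the full order.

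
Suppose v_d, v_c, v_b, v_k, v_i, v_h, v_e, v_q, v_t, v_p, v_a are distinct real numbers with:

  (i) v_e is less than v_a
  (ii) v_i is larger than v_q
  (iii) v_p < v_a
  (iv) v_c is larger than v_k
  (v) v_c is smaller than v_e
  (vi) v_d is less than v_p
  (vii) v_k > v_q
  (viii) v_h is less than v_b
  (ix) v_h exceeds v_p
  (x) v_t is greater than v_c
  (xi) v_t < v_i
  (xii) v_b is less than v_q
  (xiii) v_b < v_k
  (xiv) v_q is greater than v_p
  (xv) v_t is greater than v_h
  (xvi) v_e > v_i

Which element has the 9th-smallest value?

v_i

Piecing the relations together gives one ordering: v_d < v_p < v_h < v_b < v_q < v_k < v_c < v_t < v_i < v_e < v_a.
Counting 9 from the smallest end gives v_i.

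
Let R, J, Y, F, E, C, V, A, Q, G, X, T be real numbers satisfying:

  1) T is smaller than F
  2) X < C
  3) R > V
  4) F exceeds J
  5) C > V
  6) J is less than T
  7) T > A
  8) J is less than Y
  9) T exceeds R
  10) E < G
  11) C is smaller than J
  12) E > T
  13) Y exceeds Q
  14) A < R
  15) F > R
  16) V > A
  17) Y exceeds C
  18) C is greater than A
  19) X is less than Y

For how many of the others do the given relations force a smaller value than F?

7

The elements the relations force below F are A, V, X, R, C, J, T — no chain reaches any other.
That is 7.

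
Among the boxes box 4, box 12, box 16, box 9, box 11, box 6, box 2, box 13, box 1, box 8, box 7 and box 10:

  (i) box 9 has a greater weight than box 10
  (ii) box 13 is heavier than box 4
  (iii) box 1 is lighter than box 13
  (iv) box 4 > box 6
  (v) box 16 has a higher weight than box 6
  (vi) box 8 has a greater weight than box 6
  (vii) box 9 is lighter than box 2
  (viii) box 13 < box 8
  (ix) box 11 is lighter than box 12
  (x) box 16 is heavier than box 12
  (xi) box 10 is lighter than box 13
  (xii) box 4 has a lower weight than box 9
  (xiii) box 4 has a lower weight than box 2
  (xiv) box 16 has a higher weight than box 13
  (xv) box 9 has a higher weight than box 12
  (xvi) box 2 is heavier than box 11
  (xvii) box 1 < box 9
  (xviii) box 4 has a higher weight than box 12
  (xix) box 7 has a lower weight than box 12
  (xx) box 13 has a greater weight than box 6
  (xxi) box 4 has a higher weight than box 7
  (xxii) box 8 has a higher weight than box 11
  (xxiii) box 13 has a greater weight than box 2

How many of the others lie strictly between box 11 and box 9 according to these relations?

2

The relations place box 11 below box 9. An element lies strictly between them when it is forced above box 11 and also forced below box 9.
Above box 11: {box 12, box 4, box 2, box 13, box 16, box 8}. Below box 9: {box 7, box 12, box 1, box 6, box 4, box 10}.
Intersection: {box 12, box 4} — 2.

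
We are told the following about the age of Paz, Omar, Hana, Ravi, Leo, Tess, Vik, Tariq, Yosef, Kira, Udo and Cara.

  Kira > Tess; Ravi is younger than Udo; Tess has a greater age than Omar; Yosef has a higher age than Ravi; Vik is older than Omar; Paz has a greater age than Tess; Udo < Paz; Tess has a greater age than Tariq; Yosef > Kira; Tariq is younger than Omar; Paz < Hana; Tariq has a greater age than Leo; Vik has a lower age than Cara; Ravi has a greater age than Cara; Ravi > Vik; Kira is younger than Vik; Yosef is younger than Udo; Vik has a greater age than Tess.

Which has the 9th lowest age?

The consecutive relations fix a unique order: Leo < Tariq < Omar < Tess < Kira < Vik < Cara < Ravi < Yosef < Udo < Paz < Hana.
Counting 9 from the smallest end gives Yosef.

Yosef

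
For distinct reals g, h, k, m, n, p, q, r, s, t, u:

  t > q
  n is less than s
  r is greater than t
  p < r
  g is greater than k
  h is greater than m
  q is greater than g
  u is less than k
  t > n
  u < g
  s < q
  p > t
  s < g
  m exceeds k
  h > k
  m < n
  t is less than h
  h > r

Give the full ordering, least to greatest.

Nothing is placed below u, so it is least; from there u < k; k < m; m < n; n < s; s < g; g < q; q < t; t < p; p < r; r < h, each given directly.

u < k < m < n < s < g < q < t < p < r < h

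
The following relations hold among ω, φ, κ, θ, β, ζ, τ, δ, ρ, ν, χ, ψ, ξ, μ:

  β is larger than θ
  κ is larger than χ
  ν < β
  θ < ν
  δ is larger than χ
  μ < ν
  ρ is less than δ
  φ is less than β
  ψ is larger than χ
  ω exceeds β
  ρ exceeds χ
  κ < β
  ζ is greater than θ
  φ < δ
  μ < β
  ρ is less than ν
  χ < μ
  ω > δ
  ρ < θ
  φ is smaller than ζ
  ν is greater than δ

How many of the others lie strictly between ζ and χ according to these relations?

2

Chaining upward from χ reaches: ρ, μ, κ, θ, δ, ν, ψ, β, ω.
Chaining downward from ζ reaches: ρ, φ, θ.
Strictly between χ and ζ are those in both lists: ρ, θ — 2 elements.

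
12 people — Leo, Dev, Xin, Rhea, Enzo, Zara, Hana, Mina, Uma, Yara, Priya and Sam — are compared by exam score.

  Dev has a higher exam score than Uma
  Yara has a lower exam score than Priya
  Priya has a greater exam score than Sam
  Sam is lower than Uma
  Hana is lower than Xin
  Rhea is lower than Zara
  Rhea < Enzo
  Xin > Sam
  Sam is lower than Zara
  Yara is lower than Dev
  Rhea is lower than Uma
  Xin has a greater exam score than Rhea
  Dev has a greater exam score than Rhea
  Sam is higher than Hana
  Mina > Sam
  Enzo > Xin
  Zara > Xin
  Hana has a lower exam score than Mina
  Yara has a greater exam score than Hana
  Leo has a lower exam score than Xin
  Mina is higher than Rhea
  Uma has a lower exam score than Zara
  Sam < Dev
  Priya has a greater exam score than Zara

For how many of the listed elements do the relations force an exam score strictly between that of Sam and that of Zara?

2

Chaining upward from Sam reaches: Mina, Xin, Uma, Priya, Enzo, Dev.
Chaining downward from Zara reaches: Rhea, Hana, Leo, Xin, Uma.
Strictly between Sam and Zara are those in both lists: Xin, Uma — 2 elements.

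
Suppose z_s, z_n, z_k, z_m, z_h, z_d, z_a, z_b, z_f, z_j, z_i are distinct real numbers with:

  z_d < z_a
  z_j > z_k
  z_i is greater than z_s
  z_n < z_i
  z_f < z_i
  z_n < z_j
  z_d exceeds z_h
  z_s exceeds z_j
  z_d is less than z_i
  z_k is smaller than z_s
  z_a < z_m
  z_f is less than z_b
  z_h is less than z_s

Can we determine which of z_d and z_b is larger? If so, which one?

undetermined

Following every chain through z_d: above z_d we get z_a, z_m, z_i; below z_d we get z_h.
z_b is not reached, and no chain runs the other way from z_b to z_d.
So the given relations leave the order of z_d and z_b undetermined.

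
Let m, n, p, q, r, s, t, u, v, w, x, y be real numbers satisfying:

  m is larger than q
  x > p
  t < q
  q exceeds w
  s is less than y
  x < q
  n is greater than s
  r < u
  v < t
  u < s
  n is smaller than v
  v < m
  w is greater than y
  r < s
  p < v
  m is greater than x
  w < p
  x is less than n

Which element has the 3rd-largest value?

The consecutive relations fix a unique order: r < u < s < y < w < p < x < n < v < t < q < m.
Counting 3 from the largest end gives t.

t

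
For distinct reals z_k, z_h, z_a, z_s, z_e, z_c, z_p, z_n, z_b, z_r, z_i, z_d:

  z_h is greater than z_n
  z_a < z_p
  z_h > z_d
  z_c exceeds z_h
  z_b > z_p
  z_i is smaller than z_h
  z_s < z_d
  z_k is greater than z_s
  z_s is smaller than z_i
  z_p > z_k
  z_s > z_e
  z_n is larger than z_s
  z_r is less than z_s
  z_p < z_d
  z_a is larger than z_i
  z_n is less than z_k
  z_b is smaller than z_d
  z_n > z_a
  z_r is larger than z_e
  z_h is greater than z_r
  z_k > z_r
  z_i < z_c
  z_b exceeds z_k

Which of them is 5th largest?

z_p

Piecing the relations together gives one ordering: z_e < z_r < z_s < z_i < z_a < z_n < z_k < z_p < z_b < z_d < z_h < z_c.
The 5th largest is z_p.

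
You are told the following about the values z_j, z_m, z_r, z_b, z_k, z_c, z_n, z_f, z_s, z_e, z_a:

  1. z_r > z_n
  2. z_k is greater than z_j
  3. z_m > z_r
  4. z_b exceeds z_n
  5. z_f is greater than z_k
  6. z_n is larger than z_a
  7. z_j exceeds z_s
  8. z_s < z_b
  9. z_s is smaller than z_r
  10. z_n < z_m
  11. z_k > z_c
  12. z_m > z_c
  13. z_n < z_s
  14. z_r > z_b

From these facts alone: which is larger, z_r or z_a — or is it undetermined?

z_a < z_n < z_s < z_b < z_r, by transitivity through z_n, z_s, z_b.
So z_r is larger.

z_r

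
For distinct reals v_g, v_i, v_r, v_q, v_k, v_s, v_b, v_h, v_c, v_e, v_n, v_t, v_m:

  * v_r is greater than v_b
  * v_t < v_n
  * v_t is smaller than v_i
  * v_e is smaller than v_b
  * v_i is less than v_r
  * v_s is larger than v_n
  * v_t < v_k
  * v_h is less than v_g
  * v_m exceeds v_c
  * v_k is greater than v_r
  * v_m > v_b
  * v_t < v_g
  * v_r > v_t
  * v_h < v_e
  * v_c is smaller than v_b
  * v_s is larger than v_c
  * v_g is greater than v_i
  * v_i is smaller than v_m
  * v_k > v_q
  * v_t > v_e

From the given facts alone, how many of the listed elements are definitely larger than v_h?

10

From v_h the given relations immediately reach v_e, v_g.
From those, v_b, v_t — 4 in total.
From those, v_i, v_m, v_n, v_r, v_k — 9 in total.
From those, v_s — 10 in total.
No other element is forced above v_h by the given relations, so the count is 10.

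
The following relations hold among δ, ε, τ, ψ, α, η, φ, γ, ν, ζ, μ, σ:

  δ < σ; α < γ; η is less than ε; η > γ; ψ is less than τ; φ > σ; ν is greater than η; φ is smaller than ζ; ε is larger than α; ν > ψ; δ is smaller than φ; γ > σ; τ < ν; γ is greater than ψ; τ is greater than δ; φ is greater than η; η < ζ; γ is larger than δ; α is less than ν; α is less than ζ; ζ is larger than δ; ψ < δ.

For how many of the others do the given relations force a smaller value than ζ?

Directly below ζ: δ, α, η, φ.
One step further: ψ, σ, γ (7 so far).
Nothing else is reachable below ζ; 7 in all.

7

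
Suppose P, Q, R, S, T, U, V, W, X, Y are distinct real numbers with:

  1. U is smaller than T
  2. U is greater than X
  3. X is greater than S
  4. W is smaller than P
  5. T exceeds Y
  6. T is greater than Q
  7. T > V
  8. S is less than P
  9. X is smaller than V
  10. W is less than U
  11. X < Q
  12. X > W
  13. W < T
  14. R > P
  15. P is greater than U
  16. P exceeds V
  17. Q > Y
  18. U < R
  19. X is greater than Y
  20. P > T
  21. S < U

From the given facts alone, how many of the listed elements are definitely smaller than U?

4

From U the given relations immediately reach W, S, X.
From those, Y — 4 in total.
Nothing else is reachable below U; 4 in all.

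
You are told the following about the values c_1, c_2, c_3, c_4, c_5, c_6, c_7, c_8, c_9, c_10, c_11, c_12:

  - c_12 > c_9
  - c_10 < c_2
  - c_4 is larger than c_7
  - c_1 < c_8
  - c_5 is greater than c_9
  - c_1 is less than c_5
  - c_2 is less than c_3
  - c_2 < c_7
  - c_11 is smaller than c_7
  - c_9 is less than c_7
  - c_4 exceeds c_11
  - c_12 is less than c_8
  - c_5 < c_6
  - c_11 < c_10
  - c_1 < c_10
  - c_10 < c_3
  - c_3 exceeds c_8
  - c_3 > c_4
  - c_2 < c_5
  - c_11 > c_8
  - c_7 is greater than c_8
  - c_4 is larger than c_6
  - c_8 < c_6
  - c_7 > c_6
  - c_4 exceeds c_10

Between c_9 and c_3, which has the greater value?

c_3

Chaining the given relations: c_9 < c_12 < c_8 < c_11 < c_10 < c_2 < c_5 < c_6 < c_7 < c_4 < c_3.
So c_9 < c_3; c_3 is the larger of the two.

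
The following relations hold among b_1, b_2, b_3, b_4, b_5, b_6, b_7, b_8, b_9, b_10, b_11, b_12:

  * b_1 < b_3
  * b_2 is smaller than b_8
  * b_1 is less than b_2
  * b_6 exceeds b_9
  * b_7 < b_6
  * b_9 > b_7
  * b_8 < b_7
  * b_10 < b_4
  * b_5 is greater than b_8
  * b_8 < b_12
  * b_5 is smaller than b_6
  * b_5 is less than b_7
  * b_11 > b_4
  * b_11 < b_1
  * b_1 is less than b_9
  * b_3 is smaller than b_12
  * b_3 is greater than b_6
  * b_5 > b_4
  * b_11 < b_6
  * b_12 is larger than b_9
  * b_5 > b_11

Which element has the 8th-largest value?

b_2

Piecing the relations together gives one ordering: b_10 < b_4 < b_11 < b_1 < b_2 < b_8 < b_5 < b_7 < b_9 < b_6 < b_3 < b_12.
Counting 8 from the largest end gives b_2.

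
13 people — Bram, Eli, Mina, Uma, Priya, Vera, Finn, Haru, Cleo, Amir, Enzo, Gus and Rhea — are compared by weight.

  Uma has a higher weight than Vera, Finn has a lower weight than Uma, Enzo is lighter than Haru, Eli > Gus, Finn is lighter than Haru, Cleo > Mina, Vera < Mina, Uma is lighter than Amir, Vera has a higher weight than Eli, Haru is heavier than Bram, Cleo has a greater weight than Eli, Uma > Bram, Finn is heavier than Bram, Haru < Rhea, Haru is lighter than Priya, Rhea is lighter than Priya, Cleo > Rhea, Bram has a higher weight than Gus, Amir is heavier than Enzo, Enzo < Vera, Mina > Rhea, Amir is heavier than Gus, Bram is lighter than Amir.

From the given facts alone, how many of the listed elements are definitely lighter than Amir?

7

From Amir the given relations immediately reach Gus, Bram, Enzo, Uma.
From those, Finn, Vera — 6 in total.
From those, Eli — 7 in total.
Nothing else is reachable below Amir; 7 in all.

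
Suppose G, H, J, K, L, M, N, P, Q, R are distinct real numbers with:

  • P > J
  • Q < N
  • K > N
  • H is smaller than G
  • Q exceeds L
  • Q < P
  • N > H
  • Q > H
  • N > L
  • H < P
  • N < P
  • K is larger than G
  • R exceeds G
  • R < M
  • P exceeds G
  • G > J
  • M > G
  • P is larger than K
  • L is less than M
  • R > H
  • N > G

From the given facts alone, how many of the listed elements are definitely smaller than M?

The elements the relations force below M are H, L, J, G, R — no chain reaches any other.
That is 5.

5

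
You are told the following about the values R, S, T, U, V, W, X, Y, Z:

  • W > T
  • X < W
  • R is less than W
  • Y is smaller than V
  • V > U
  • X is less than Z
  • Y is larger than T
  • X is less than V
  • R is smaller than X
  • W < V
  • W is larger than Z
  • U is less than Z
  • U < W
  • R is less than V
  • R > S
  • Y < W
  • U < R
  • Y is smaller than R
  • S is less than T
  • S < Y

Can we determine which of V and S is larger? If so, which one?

Link the given pairs in sequence: S < T; T < Y; Y < R; R < X; X < Z; Z < W; W < V.
Together: S < T < Y < R < X < Z < W < V.
So V is larger.

V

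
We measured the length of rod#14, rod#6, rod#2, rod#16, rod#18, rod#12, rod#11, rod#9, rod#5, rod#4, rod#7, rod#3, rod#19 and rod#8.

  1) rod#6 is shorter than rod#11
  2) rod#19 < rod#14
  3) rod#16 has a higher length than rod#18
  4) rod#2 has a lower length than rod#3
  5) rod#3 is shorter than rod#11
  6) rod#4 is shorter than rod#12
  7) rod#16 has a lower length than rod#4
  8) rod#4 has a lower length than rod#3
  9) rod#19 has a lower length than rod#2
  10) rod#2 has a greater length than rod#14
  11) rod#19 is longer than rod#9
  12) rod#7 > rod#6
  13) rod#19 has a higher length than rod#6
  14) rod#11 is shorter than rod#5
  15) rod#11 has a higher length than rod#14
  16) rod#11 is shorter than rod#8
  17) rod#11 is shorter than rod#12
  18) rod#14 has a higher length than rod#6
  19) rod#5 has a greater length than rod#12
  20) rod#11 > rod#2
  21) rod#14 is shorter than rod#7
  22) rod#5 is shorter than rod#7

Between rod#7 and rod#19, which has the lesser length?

rod#19

rod#19 < rod#2 < rod#3 < rod#11 < rod#12 < rod#5 < rod#7, by transitivity through rod#2, rod#3, rod#11, rod#12, rod#5.
So rod#19 < rod#7; rod#19 is the shorter of the two.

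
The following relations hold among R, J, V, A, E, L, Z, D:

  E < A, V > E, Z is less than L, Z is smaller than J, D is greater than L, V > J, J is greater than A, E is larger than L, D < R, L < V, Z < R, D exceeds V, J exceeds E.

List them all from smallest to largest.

Z < L < E < A < J < V < D < R

Each adjacent pair is fixed by a given relation: Z < L; L < E; E < A; A < J; J < V; V < D; D < R. Chaining them end to end gives the full order.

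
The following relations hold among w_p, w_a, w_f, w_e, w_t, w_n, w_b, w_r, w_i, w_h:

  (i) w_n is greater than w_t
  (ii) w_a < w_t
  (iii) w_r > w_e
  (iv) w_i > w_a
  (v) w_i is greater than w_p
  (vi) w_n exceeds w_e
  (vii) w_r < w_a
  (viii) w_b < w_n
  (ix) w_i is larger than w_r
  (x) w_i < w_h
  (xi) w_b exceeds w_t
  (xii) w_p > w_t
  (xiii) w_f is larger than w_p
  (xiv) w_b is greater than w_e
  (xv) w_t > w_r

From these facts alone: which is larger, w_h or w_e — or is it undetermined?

Link the given pairs in sequence: w_e < w_r; w_r < w_a; w_a < w_t; w_t < w_p; w_p < w_i; w_i < w_h.
Together: w_e < w_r < w_a < w_t < w_p < w_i < w_h.
So w_h is larger.

w_h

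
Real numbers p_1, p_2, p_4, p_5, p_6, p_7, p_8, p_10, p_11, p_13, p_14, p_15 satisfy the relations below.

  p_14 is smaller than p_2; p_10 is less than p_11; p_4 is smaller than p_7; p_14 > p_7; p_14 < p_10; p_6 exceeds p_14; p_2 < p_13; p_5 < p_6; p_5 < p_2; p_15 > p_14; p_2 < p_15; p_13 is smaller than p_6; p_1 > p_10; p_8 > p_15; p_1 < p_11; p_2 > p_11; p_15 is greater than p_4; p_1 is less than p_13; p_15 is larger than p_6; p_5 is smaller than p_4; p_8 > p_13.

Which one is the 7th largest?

p_1

Piecing the relations together gives one ordering: p_5 < p_4 < p_7 < p_14 < p_10 < p_1 < p_11 < p_2 < p_13 < p_6 < p_15 < p_8.
Counting 7 from the largest end gives p_1.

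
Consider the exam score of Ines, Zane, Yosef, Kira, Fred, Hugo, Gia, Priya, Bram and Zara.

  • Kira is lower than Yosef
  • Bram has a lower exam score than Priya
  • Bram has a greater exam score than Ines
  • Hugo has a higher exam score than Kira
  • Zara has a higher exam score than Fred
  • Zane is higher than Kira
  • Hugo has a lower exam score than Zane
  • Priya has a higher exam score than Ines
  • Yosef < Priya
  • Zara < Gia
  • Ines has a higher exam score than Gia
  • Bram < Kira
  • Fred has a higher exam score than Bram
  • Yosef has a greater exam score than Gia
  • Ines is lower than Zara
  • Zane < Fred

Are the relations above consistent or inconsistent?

Chaining the given relations yields Ines < Bram < Kira < Hugo < Zane < Fred < Zara < Gia, so Ines < Gia. But one relation states Gia < Ines. These cannot both hold.

inconsistent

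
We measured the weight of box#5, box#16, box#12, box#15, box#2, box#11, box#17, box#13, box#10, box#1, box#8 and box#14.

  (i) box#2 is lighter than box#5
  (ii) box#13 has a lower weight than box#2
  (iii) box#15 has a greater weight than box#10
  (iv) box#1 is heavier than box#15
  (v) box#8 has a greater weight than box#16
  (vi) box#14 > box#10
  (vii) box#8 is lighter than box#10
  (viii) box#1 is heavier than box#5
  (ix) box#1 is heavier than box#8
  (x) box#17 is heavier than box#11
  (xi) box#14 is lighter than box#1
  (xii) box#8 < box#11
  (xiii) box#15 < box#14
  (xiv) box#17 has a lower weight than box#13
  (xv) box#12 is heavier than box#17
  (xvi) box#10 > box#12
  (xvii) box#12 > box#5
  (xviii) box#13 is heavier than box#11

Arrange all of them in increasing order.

box#16 < box#8 < box#11 < box#17 < box#13 < box#2 < box#5 < box#12 < box#10 < box#15 < box#14 < box#1

The consecutive links are each given: box#16 < box#8; box#8 < box#11; box#11 < box#17; box#17 < box#13; box#13 < box#2; box#2 < box#5; box#5 < box#12; box#12 < box#10; box#10 < box#15; box#15 < box#14; box#14 < box#1.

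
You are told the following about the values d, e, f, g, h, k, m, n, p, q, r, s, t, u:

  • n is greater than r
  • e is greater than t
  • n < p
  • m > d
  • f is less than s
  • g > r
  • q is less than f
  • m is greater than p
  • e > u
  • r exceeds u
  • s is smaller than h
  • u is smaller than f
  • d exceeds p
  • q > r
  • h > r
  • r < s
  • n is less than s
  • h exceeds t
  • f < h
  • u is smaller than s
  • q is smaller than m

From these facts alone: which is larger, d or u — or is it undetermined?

d

u < r < n < p < d, by transitivity through r, n, p.
So d is larger.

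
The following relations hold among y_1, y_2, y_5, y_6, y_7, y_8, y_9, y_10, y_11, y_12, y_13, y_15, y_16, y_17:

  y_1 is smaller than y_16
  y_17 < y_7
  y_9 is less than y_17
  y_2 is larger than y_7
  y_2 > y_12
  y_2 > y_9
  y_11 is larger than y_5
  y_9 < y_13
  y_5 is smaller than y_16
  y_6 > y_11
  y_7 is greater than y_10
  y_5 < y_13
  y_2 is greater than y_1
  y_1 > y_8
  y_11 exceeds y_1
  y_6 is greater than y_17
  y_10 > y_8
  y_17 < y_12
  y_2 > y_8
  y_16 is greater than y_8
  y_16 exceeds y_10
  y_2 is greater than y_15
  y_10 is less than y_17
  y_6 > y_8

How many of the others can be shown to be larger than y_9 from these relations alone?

Directly above y_9: y_17, y_2, y_13.
One step further: y_12, y_6, y_7 (6 so far).
Nothing else is reachable above y_9; 6 in all.

6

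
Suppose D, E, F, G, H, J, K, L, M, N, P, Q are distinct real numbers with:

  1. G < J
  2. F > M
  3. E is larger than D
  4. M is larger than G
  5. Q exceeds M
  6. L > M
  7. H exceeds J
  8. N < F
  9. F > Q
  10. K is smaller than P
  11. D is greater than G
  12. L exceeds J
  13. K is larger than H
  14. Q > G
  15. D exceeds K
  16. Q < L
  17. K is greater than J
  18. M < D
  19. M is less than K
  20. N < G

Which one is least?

G is not least since N < G; M is not least since G < M; J is not least since G < J; Q is not least since M < Q; L is not least since M < L; H is not least since J < H; F is not least since N < F; K is not least since M < K; P is not least since K < P; D is not least since M < D; E is not least since D < E.
Only N has nothing below it, so N is the least.

N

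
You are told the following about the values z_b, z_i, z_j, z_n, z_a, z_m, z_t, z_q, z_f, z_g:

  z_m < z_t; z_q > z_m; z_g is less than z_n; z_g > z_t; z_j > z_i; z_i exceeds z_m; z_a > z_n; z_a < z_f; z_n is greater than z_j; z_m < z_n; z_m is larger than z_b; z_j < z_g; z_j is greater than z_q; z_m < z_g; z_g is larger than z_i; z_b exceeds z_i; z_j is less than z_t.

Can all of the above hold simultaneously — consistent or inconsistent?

inconsistent

We have z_m < z_i stated directly, yet also z_i < z_b < z_m by chaining the others — so z_i < z_m. Contradiction.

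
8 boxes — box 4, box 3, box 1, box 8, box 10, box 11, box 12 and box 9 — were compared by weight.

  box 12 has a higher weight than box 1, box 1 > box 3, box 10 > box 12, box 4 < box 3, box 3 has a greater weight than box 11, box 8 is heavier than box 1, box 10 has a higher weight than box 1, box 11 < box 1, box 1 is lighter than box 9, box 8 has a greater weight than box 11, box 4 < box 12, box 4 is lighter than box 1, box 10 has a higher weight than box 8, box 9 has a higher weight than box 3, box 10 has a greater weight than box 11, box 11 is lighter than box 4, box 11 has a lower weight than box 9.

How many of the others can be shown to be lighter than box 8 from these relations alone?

4

Directly below box 8: box 11, box 1.
One step further: box 4, box 3 (4 so far).
No other element is forced below box 8 by the given relations, so the count is 4.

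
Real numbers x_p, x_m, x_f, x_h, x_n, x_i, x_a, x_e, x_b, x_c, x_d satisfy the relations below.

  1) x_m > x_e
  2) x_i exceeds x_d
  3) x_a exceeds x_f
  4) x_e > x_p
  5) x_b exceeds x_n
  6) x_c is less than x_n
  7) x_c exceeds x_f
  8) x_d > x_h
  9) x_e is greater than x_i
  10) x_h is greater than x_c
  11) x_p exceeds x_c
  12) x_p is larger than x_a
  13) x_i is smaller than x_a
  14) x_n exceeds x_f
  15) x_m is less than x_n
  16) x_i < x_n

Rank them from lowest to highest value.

Nothing is placed below x_f, so it is least; from there x_f < x_c; x_c < x_h; x_h < x_d; x_d < x_i; x_i < x_a; x_a < x_p; x_p < x_e; x_e < x_m; x_m < x_n; x_n < x_b, each given directly.

x_f < x_c < x_h < x_d < x_i < x_a < x_p < x_e < x_m < x_n < x_b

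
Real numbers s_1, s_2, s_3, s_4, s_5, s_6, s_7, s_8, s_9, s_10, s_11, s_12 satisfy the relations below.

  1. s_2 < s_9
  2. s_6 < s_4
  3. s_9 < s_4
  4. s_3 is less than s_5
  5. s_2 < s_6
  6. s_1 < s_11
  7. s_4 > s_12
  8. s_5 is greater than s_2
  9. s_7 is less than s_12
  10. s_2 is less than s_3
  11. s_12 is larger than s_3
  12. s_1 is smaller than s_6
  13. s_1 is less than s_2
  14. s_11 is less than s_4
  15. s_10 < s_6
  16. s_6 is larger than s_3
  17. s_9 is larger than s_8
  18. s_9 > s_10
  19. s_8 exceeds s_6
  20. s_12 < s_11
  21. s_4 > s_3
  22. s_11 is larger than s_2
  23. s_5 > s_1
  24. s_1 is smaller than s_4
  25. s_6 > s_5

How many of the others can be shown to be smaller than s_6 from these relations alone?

5

From s_6 the given relations immediately reach s_1, s_10, s_2, s_3, s_5.
No other element is forced below s_6 by the given relations, so the count is 5.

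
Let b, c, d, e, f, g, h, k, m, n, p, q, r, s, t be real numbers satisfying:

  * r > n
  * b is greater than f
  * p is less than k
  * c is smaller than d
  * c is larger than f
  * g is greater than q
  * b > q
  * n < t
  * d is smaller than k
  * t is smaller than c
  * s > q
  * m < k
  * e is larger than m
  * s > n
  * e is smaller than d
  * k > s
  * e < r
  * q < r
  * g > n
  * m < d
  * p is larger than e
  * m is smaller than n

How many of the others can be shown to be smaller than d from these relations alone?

6

The elements the relations force below d are m, n, f, e, t, c — no chain reaches any other.
That is 6.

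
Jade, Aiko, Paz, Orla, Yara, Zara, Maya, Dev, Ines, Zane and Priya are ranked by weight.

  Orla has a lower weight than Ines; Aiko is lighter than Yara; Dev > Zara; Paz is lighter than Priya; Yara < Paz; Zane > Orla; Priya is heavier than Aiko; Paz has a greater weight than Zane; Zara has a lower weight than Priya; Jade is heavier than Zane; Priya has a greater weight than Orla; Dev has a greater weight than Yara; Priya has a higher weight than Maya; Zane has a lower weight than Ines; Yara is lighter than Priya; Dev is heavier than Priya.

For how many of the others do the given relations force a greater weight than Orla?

Directly above Orla: Zane, Ines, Priya.
One step further: Jade, Paz, Dev (6 so far).
No other element is forced above Orla by the given relations, so the count is 6.

6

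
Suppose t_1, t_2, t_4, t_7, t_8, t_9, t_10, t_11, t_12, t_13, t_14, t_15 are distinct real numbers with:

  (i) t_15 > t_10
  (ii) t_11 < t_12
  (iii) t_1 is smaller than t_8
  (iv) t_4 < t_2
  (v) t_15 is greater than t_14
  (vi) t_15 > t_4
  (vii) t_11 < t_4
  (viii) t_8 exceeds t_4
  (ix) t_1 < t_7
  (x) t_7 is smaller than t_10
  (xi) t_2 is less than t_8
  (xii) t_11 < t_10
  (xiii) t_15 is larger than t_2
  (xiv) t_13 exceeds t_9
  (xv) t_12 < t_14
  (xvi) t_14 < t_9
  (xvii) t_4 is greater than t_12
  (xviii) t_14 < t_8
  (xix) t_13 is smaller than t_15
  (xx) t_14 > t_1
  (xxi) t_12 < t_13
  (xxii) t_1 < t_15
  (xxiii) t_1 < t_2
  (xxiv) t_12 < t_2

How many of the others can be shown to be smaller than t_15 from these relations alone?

10

Directly below t_15: t_1, t_4, t_2, t_14, t_10, t_13.
One step further: t_11, t_12, t_9, t_7 (10 so far).
Nothing else is reachable below t_15; 10 in all.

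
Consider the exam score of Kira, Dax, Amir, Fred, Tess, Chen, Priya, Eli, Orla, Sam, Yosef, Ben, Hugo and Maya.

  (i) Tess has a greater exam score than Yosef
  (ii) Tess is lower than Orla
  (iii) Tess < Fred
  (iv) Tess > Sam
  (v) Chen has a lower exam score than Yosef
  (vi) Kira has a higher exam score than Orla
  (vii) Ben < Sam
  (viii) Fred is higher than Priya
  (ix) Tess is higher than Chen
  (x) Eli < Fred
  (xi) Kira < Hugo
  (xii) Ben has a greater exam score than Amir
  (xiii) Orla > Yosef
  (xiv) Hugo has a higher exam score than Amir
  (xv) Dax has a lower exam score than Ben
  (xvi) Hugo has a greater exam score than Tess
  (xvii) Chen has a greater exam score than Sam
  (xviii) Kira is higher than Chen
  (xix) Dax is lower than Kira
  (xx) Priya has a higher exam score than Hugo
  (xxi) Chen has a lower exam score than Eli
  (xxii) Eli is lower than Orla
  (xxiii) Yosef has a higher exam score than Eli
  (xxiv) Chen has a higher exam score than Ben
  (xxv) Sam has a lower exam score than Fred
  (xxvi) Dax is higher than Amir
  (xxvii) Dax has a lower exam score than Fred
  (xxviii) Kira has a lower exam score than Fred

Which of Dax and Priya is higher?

Chaining the given relations: Dax < Ben < Sam < Chen < Eli < Yosef < Tess < Orla < Kira < Hugo < Priya.
So Dax < Priya; Priya is the higher of the two.

Priya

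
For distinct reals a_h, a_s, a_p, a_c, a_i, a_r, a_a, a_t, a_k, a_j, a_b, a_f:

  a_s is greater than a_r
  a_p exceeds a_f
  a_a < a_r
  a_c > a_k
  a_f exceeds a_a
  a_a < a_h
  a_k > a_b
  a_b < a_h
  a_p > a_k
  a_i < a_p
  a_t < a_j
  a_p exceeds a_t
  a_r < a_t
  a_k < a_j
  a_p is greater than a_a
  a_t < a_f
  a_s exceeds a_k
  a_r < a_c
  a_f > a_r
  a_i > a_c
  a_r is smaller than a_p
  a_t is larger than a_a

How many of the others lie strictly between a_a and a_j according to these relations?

The relations place a_a below a_j. An element lies strictly between them when it is forced above a_a and also forced below a_j.
Above a_a: {a_r, a_c, a_t, a_h, a_f, a_i, a_p, a_s}. Below a_j: {a_b, a_k, a_r, a_t}.
Intersection: {a_r, a_t} — 2.

2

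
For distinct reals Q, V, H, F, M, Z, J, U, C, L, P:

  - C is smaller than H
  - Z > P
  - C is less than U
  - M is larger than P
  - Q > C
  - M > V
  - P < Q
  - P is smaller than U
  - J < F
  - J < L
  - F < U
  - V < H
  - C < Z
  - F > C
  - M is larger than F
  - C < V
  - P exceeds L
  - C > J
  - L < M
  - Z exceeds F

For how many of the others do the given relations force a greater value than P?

4

From P the given relations immediately reach Z, Q, U, M.
Nothing else is reachable above P; 4 in all.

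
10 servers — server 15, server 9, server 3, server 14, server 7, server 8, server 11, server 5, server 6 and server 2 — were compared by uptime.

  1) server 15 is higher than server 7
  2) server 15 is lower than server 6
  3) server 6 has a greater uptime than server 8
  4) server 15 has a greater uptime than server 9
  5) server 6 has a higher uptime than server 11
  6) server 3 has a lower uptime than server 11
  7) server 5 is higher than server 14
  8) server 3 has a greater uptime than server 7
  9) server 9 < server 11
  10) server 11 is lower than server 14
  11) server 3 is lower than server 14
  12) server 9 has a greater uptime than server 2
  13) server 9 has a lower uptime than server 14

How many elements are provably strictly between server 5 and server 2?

The relations place server 2 below server 5. An element lies strictly between them when it is forced above server 2 and also forced below server 5.
Above server 2: {server 9, server 11, server 15, server 6, server 14}. Below server 5: {server 7, server 9, server 3, server 11, server 14}.
Intersection: {server 9, server 11, server 14} — 3.

3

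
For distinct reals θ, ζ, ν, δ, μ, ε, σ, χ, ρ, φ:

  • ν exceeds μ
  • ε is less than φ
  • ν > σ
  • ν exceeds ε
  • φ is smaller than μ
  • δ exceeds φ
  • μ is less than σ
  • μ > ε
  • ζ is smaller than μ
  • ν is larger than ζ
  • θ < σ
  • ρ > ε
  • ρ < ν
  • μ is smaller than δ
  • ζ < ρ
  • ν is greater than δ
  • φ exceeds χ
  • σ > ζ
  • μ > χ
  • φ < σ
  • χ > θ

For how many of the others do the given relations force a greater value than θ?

6

Directly above θ: χ, σ.
One step further: φ, μ, ν (5 so far).
One step further: δ (6 so far).
Nothing else is reachable above θ; 6 in all.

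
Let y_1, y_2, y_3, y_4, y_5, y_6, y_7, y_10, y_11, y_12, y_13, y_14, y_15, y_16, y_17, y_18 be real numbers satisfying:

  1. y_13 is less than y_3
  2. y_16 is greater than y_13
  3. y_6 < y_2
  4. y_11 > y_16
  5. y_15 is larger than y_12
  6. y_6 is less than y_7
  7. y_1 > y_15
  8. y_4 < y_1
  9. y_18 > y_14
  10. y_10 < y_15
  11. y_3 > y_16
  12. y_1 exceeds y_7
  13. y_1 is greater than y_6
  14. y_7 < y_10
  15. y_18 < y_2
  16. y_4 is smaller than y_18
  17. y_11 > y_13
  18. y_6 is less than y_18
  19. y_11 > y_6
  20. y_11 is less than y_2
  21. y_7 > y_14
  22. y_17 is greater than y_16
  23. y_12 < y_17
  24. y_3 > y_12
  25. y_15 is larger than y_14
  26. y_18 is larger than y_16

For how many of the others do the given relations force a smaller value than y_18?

From y_18 the given relations immediately reach y_6, y_14, y_16, y_4.
From those, y_13 — 5 in total.
No other element is forced below y_18 by the given relations, so the count is 5.

5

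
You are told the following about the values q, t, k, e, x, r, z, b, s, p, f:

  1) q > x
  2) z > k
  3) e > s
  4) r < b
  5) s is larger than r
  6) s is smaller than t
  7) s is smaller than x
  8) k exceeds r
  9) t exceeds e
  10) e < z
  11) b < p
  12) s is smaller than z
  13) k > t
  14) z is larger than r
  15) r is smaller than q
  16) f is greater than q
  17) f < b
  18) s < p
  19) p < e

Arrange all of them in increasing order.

r < s < x < q < f < b < p < e < t < k < z

Nothing is placed below r, so it is least; from there r < s; s < x; x < q; q < f; f < b; b < p; p < e; e < t; t < k; k < z, each given directly.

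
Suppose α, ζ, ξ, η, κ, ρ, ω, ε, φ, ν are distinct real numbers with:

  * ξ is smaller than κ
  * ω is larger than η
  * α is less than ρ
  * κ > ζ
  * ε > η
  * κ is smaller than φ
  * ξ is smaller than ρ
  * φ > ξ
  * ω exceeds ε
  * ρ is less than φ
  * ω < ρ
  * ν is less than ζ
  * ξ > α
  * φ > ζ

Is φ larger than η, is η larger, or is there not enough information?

φ

η < ε and ε < ω give η < ω.
With ω < ρ: η < ε < ω < ρ.
Then ρ < φ extends the chain to φ.
So φ is larger.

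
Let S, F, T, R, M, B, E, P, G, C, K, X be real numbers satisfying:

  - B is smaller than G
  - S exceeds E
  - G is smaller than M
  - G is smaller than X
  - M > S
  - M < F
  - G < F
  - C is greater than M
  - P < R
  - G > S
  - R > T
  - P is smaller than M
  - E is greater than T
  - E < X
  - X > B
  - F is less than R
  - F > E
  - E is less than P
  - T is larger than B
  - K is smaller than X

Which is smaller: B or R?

B < T and T < E give B < E.
Then E < P extends the chain to P.
Then P < M extends the chain to M.
With M < F: B < T < E < P < M < F.
With F < R: B < T < E < P < M < F < R.
So B < R; B is the smaller of the two.

B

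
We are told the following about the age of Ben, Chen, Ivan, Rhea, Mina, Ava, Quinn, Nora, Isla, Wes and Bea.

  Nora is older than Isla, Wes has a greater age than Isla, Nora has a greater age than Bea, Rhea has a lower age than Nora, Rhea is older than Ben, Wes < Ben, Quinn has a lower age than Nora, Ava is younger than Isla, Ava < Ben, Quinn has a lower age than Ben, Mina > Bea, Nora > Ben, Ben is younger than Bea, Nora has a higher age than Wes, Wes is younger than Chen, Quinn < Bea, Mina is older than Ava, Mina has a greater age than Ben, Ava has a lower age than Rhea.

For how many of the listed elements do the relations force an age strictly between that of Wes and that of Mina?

The relations place Wes below Mina. An element lies strictly between them when it is forced above Wes and also forced below Mina.
Above Wes: {Ben, Rhea, Bea, Chen, Nora}. Below Mina: {Ava, Isla, Quinn, Ben, Bea}.
Intersection: {Ben, Bea} — 2.

2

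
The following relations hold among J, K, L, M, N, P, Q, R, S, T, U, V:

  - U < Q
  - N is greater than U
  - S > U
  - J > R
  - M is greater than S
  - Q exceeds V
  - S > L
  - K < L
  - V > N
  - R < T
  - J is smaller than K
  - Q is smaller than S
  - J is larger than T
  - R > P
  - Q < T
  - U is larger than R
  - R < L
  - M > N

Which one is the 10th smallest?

L

The consecutive relations fix a unique order: P < R < U < N < V < Q < T < J < K < L < S < M.
The 10th smallest is L.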